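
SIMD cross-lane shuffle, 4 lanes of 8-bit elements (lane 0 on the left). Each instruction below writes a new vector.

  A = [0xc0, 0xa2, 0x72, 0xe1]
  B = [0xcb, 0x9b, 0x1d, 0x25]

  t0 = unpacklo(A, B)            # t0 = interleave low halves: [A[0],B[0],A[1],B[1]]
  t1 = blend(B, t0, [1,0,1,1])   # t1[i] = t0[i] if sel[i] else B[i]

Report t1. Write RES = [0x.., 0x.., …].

  t0: c0 cb a2 9b
  t1: c0 9b a2 9b

RES = [0xc0, 0x9b, 0xa2, 0x9b]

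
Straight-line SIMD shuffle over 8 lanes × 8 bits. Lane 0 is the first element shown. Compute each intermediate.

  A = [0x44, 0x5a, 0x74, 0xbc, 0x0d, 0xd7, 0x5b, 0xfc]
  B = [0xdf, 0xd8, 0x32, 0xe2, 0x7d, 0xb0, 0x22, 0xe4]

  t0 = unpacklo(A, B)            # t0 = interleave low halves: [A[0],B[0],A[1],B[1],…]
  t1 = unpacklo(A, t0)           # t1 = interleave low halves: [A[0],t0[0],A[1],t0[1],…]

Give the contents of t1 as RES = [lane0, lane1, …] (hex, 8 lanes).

  t0: 44 df 5a d8 74 32 bc e2
  t1: 44 44 5a df 74 5a bc d8

RES = [ 0x44  0x44  0x5a  0xdf  0x74  0x5a  0xbc  0xd8 ]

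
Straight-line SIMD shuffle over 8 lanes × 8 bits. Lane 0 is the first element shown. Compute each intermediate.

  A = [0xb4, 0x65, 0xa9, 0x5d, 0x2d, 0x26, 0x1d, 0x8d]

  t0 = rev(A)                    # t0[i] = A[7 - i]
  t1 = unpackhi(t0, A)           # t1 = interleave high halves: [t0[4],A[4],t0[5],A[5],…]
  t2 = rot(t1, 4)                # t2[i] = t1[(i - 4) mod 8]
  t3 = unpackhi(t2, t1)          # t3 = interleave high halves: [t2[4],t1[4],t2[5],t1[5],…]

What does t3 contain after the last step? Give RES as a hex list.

RES = [0x5d, 0x65, 0x2d, 0x1d, 0xa9, 0xb4, 0x26, 0x8d]

  t0: 8d 1d 26 2d 5d a9 65 b4
  t1: 5d 2d a9 26 65 1d b4 8d
  t2: 65 1d b4 8d 5d 2d a9 26
  t3: 5d 65 2d 1d a9 b4 26 8d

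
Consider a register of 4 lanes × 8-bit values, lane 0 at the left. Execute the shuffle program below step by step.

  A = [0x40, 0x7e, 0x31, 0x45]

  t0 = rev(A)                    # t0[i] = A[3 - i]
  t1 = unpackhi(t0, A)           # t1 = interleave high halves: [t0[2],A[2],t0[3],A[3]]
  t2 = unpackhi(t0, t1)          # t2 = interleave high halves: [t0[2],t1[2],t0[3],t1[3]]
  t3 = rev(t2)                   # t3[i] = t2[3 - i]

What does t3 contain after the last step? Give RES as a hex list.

→ t0 |45|31|7e|40|
→ t1 |7e|31|40|45|
→ t2 |7e|40|40|45|
→ t3 |45|40|40|7e|

RES = [ 0x45  0x40  0x40  0x7e ]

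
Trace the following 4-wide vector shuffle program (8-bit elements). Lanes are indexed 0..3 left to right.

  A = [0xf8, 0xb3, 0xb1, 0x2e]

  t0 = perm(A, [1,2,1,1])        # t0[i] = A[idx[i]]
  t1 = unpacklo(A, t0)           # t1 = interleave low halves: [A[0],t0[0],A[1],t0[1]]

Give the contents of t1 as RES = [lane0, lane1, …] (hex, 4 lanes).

RES = [0xf8, 0xb3, 0xb3, 0xb1]

t0 = [0xb3, 0xb1, 0xb3, 0xb3]
t1 = [0xf8, 0xb3, 0xb3, 0xb1]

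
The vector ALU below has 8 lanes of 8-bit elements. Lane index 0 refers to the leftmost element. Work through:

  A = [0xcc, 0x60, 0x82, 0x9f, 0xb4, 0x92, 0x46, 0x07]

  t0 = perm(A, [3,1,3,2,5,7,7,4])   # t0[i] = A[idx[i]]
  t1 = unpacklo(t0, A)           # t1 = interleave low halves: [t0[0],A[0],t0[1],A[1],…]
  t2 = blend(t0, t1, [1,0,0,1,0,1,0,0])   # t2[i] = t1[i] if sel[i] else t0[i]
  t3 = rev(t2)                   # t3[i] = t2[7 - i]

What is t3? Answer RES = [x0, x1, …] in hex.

RES = [0xb4, 0x07, 0x82, 0x92, 0x60, 0x9f, 0x60, 0x9f]

→ t0 |9f|60|9f|82|92|07|07|b4|
→ t1 |9f|cc|60|60|9f|82|82|9f|
→ t2 |9f|60|9f|60|92|82|07|b4|
→ t3 |b4|07|82|92|60|9f|60|9f|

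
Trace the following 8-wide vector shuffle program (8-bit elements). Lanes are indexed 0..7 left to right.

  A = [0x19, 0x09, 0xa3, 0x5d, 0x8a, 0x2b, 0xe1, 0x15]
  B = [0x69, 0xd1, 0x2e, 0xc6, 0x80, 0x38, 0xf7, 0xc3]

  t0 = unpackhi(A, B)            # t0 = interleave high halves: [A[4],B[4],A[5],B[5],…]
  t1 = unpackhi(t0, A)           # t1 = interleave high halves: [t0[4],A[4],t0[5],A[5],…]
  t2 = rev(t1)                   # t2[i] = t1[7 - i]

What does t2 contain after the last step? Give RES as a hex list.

RES = [ 0x15  0xc3  0xe1  0x15  0x2b  0xf7  0x8a  0xe1 ]

  t0: 8a 80 2b 38 e1 f7 15 c3
  t1: e1 8a f7 2b 15 e1 c3 15
  t2: 15 c3 e1 15 2b f7 8a e1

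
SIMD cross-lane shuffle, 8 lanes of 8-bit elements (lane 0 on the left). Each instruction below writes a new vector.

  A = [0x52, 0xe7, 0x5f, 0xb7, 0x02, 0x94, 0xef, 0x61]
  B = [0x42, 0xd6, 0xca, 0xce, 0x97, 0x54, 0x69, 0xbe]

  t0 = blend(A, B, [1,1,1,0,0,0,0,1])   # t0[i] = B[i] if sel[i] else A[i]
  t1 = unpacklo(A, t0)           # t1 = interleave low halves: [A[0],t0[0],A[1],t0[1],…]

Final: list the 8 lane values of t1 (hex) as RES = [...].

→ t0 |42|d6|ca|b7|02|94|ef|be|
→ t1 |52|42|e7|d6|5f|ca|b7|b7|

RES = [0x52, 0x42, 0xe7, 0xd6, 0x5f, 0xca, 0xb7, 0xb7]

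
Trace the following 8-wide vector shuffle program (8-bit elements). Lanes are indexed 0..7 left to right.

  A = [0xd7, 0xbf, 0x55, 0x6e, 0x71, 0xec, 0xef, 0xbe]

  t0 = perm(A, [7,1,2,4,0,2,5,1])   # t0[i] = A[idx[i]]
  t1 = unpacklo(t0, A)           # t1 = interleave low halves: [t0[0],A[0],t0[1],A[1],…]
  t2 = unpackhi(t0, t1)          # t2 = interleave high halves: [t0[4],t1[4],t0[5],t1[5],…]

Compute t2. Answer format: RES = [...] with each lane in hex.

  t0: be bf 55 71 d7 55 ec bf
  t1: be d7 bf bf 55 55 71 6e
  t2: d7 55 55 55 ec 71 bf 6e

RES = [ 0xd7  0x55  0x55  0x55  0xec  0x71  0xbf  0x6e ]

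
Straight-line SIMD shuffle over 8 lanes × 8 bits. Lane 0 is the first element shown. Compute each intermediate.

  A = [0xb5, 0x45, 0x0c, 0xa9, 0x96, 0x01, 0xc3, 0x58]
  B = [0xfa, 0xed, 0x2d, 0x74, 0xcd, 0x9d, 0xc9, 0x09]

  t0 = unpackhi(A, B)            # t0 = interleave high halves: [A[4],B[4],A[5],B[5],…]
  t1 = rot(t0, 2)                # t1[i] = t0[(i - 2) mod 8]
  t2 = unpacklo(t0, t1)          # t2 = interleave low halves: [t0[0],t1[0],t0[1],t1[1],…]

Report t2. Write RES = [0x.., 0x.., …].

→ t0 |96|cd|01|9d|c3|c9|58|09|
→ t1 |58|09|96|cd|01|9d|c3|c9|
→ t2 |96|58|cd|09|01|96|9d|cd|

RES = [ 0x96  0x58  0xcd  0x09  0x01  0x96  0x9d  0xcd ]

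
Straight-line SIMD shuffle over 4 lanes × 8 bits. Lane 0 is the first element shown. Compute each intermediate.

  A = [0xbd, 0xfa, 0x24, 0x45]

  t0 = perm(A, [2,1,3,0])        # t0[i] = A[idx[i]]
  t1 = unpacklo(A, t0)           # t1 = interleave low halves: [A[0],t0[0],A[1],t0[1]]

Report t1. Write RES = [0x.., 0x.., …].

RES = [0xbd, 0x24, 0xfa, 0xfa]

  t0: 24 fa 45 bd
  t1: bd 24 fa fa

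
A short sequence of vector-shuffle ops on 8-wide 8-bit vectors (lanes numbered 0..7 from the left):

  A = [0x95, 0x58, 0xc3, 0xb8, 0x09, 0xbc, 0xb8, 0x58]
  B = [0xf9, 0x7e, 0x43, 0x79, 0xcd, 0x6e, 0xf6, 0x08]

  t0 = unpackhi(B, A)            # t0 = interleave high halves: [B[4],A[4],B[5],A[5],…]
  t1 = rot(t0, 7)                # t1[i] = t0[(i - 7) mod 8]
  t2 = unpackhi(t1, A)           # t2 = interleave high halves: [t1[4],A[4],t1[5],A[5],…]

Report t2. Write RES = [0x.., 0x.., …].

  t0: cd 09 6e bc f6 b8 08 58
  t1: 09 6e bc f6 b8 08 58 cd
  t2: b8 09 08 bc 58 b8 cd 58

RES = [0xb8, 0x09, 0x08, 0xbc, 0x58, 0xb8, 0xcd, 0x58]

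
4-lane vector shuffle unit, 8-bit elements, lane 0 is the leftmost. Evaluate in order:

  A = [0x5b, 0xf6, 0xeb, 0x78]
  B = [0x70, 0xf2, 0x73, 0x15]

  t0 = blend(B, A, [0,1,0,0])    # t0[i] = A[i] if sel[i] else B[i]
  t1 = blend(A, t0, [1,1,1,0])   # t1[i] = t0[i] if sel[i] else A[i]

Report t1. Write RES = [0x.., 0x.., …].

RES = [ 0x70  0xf6  0x73  0x78 ]

t0 = [0x70, 0xf6, 0x73, 0x15]
t1 = [0x70, 0xf6, 0x73, 0x78]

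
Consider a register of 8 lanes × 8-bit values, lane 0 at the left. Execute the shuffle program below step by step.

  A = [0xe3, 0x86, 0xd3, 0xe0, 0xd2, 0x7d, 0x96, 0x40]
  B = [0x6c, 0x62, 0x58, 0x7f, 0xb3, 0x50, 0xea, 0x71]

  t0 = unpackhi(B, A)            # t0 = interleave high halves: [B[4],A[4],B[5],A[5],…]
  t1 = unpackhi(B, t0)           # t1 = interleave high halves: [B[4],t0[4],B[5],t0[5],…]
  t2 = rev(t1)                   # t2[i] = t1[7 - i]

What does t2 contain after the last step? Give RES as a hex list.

t0 = [0xb3, 0xd2, 0x50, 0x7d, 0xea, 0x96, 0x71, 0x40]
t1 = [0xb3, 0xea, 0x50, 0x96, 0xea, 0x71, 0x71, 0x40]
t2 = [0x40, 0x71, 0x71, 0xea, 0x96, 0x50, 0xea, 0xb3]

RES = [0x40, 0x71, 0x71, 0xea, 0x96, 0x50, 0xea, 0xb3]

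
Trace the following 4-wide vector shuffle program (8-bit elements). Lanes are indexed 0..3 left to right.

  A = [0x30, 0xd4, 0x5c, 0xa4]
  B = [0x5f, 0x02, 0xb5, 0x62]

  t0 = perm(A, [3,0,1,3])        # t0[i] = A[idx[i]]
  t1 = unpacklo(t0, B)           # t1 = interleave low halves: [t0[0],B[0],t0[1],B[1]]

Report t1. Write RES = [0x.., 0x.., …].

→ t0 |a4|30|d4|a4|
→ t1 |a4|5f|30|02|

RES = [ 0xa4  0x5f  0x30  0x02 ]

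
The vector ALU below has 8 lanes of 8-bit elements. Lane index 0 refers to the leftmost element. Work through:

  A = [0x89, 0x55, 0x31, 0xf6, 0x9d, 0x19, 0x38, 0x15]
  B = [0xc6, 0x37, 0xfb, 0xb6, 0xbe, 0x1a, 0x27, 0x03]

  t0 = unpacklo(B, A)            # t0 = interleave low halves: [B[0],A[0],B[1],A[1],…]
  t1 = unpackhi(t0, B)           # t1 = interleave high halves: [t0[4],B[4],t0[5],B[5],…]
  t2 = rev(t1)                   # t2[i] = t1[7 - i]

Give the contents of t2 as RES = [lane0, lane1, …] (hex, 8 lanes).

RES = [0x03, 0xf6, 0x27, 0xb6, 0x1a, 0x31, 0xbe, 0xfb]

  t0: c6 89 37 55 fb 31 b6 f6
  t1: fb be 31 1a b6 27 f6 03
  t2: 03 f6 27 b6 1a 31 be fb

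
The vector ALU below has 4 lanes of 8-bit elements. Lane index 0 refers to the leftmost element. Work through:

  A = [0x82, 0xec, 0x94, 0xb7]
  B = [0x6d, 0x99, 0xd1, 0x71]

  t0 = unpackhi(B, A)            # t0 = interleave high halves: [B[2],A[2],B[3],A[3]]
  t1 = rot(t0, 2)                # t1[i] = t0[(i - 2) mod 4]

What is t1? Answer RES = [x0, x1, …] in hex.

  t0: d1 94 71 b7
  t1: 71 b7 d1 94

RES = [0x71, 0xb7, 0xd1, 0x94]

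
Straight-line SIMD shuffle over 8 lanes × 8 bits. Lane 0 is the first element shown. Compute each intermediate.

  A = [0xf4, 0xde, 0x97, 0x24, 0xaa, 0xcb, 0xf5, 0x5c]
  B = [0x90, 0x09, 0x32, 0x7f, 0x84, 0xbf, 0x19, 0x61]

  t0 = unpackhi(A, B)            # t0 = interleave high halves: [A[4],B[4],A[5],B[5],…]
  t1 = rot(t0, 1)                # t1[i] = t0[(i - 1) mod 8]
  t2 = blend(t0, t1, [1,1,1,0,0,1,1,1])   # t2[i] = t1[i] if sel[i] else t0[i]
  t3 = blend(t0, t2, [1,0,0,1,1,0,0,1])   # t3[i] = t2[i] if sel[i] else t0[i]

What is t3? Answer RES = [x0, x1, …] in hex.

t0 = [0xaa, 0x84, 0xcb, 0xbf, 0xf5, 0x19, 0x5c, 0x61]
t1 = [0x61, 0xaa, 0x84, 0xcb, 0xbf, 0xf5, 0x19, 0x5c]
t2 = [0x61, 0xaa, 0x84, 0xbf, 0xf5, 0xf5, 0x19, 0x5c]
t3 = [0x61, 0x84, 0xcb, 0xbf, 0xf5, 0x19, 0x5c, 0x5c]

RES = [0x61, 0x84, 0xcb, 0xbf, 0xf5, 0x19, 0x5c, 0x5c]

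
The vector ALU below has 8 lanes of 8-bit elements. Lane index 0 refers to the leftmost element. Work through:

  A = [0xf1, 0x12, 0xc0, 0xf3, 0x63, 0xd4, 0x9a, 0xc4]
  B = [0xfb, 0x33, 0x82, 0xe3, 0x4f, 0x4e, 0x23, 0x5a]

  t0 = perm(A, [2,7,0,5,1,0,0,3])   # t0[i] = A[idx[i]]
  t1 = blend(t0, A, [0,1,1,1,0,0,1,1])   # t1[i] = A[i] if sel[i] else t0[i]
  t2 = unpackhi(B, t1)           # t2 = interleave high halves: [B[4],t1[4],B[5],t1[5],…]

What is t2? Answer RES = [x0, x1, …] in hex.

RES = [ 0x4f  0x12  0x4e  0xf1  0x23  0x9a  0x5a  0xc4 ]

t0 = [0xc0, 0xc4, 0xf1, 0xd4, 0x12, 0xf1, 0xf1, 0xf3]
t1 = [0xc0, 0x12, 0xc0, 0xf3, 0x12, 0xf1, 0x9a, 0xc4]
t2 = [0x4f, 0x12, 0x4e, 0xf1, 0x23, 0x9a, 0x5a, 0xc4]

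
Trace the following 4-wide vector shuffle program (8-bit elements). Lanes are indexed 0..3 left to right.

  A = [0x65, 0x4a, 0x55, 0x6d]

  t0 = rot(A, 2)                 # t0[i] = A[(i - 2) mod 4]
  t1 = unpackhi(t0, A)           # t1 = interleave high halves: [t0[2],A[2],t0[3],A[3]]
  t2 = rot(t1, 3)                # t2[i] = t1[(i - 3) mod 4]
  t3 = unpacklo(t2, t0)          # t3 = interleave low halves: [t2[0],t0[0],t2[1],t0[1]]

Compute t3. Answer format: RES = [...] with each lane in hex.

  t0: 55 6d 65 4a
  t1: 65 55 4a 6d
  t2: 55 4a 6d 65
  t3: 55 55 4a 6d

RES = [0x55, 0x55, 0x4a, 0x6d]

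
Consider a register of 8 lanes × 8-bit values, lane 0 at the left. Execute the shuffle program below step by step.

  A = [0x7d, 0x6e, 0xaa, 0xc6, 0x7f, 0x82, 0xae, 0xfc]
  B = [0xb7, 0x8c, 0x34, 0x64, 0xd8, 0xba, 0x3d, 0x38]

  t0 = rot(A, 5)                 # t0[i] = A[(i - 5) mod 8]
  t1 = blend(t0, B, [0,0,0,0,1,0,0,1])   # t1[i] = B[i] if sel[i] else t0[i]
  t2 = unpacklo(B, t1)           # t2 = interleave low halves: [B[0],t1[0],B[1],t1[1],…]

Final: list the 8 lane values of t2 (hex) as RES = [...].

RES = [0xb7, 0xc6, 0x8c, 0x7f, 0x34, 0x82, 0x64, 0xae]

  t0: c6 7f 82 ae fc 7d 6e aa
  t1: c6 7f 82 ae d8 7d 6e 38
  t2: b7 c6 8c 7f 34 82 64 ae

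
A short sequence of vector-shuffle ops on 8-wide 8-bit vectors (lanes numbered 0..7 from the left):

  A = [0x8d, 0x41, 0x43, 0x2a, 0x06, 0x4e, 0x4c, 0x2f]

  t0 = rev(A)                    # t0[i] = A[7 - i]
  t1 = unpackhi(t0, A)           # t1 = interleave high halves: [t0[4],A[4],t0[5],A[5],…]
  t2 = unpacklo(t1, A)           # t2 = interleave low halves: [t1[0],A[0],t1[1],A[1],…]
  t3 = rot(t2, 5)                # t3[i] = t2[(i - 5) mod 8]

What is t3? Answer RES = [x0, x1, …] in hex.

→ t0 |2f|4c|4e|06|2a|43|41|8d|
→ t1 |2a|06|43|4e|41|4c|8d|2f|
→ t2 |2a|8d|06|41|43|43|4e|2a|
→ t3 |41|43|43|4e|2a|2a|8d|06|

RES = [ 0x41  0x43  0x43  0x4e  0x2a  0x2a  0x8d  0x06 ]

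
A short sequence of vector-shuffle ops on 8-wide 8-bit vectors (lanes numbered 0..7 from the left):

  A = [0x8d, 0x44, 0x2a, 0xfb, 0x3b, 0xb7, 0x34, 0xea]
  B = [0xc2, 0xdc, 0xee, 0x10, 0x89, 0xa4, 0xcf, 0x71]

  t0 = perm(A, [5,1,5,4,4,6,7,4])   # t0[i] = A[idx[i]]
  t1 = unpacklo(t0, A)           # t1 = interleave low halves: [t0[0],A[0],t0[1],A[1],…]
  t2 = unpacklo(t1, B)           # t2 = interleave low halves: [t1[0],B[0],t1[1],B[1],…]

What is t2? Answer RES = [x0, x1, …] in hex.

t0 = [0xb7, 0x44, 0xb7, 0x3b, 0x3b, 0x34, 0xea, 0x3b]
t1 = [0xb7, 0x8d, 0x44, 0x44, 0xb7, 0x2a, 0x3b, 0xfb]
t2 = [0xb7, 0xc2, 0x8d, 0xdc, 0x44, 0xee, 0x44, 0x10]

RES = [0xb7, 0xc2, 0x8d, 0xdc, 0x44, 0xee, 0x44, 0x10]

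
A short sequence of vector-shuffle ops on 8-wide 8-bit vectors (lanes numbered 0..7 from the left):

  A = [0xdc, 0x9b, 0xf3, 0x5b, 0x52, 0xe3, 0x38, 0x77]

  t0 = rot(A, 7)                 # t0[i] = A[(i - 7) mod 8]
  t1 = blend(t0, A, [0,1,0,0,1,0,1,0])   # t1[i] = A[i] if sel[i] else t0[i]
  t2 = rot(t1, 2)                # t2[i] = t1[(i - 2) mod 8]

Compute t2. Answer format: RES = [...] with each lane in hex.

RES = [ 0x38  0xdc  0x9b  0x9b  0x5b  0x52  0x52  0x38 ]

t0 = [0x9b, 0xf3, 0x5b, 0x52, 0xe3, 0x38, 0x77, 0xdc]
t1 = [0x9b, 0x9b, 0x5b, 0x52, 0x52, 0x38, 0x38, 0xdc]
t2 = [0x38, 0xdc, 0x9b, 0x9b, 0x5b, 0x52, 0x52, 0x38]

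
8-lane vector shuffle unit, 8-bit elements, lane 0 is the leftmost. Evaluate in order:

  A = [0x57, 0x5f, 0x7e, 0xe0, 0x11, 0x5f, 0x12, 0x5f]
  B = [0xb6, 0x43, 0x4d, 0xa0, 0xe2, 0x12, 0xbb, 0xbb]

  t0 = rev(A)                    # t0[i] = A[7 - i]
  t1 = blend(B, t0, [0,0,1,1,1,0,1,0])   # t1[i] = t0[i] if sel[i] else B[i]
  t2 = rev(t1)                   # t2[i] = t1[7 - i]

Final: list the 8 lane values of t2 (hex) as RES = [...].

→ t0 |5f|12|5f|11|e0|7e|5f|57|
→ t1 |b6|43|5f|11|e0|12|5f|bb|
→ t2 |bb|5f|12|e0|11|5f|43|b6|

RES = [ 0xbb  0x5f  0x12  0xe0  0x11  0x5f  0x43  0xb6 ]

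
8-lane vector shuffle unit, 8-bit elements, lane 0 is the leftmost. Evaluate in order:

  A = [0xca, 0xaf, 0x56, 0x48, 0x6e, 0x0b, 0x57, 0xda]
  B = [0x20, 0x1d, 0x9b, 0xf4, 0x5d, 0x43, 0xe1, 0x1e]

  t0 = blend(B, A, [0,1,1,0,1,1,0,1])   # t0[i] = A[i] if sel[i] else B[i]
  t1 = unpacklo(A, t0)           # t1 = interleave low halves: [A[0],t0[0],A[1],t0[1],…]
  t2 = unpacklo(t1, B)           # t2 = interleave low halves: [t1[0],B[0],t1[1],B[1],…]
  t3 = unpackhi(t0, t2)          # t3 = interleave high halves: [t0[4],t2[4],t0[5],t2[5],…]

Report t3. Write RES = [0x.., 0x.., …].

  t0: 20 af 56 f4 6e 0b e1 da
  t1: ca 20 af af 56 56 48 f4
  t2: ca 20 20 1d af 9b af f4
  t3: 6e af 0b 9b e1 af da f4

RES = [0x6e, 0xaf, 0x0b, 0x9b, 0xe1, 0xaf, 0xda, 0xf4]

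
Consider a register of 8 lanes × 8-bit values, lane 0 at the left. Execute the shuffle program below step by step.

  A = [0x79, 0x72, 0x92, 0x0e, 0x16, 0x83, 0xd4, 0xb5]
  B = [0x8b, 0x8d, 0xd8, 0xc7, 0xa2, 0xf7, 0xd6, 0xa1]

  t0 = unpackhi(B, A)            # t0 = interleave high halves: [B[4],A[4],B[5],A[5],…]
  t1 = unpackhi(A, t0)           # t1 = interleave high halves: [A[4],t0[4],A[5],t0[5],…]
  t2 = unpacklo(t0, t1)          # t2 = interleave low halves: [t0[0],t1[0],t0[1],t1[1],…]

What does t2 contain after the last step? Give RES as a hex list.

RES = [0xa2, 0x16, 0x16, 0xd6, 0xf7, 0x83, 0x83, 0xd4]

  t0: a2 16 f7 83 d6 d4 a1 b5
  t1: 16 d6 83 d4 d4 a1 b5 b5
  t2: a2 16 16 d6 f7 83 83 d4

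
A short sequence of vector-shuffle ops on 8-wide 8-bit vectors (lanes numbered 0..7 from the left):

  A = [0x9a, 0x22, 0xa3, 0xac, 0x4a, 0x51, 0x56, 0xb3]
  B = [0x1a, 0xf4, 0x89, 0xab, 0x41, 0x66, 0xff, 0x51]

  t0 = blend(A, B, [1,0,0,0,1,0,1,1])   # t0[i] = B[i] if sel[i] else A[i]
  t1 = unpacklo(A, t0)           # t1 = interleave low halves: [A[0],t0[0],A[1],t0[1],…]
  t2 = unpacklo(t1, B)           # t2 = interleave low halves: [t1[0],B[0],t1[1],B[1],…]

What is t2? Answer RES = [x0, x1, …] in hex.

RES = [ 0x9a  0x1a  0x1a  0xf4  0x22  0x89  0x22  0xab ]

t0 = [0x1a, 0x22, 0xa3, 0xac, 0x41, 0x51, 0xff, 0x51]
t1 = [0x9a, 0x1a, 0x22, 0x22, 0xa3, 0xa3, 0xac, 0xac]
t2 = [0x9a, 0x1a, 0x1a, 0xf4, 0x22, 0x89, 0x22, 0xab]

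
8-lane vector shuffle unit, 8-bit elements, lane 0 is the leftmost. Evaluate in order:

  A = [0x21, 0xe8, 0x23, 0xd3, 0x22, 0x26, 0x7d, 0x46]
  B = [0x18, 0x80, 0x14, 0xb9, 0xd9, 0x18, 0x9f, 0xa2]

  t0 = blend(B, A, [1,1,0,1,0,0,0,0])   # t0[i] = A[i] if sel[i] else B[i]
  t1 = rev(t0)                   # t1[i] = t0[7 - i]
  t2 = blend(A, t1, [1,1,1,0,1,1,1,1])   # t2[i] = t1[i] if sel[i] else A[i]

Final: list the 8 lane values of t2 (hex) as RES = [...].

  t0: 21 e8 14 d3 d9 18 9f a2
  t1: a2 9f 18 d9 d3 14 e8 21
  t2: a2 9f 18 d3 d3 14 e8 21

RES = [ 0xa2  0x9f  0x18  0xd3  0xd3  0x14  0xe8  0x21 ]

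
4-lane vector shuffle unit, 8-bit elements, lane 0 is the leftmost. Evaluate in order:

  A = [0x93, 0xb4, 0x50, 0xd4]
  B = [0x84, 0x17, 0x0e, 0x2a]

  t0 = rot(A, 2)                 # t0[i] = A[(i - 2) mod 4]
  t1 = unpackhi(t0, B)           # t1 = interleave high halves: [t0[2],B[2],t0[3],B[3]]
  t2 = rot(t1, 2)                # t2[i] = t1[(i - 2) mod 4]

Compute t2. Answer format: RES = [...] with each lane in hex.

t0 = [0x50, 0xd4, 0x93, 0xb4]
t1 = [0x93, 0x0e, 0xb4, 0x2a]
t2 = [0xb4, 0x2a, 0x93, 0x0e]

RES = [0xb4, 0x2a, 0x93, 0x0e]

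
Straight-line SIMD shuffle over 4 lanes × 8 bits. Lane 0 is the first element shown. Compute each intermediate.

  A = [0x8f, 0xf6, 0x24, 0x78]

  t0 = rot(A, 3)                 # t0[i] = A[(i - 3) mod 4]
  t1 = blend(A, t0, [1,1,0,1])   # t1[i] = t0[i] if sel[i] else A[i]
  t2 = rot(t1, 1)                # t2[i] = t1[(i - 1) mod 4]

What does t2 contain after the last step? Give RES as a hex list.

t0 = [0xf6, 0x24, 0x78, 0x8f]
t1 = [0xf6, 0x24, 0x24, 0x8f]
t2 = [0x8f, 0xf6, 0x24, 0x24]

RES = [0x8f, 0xf6, 0x24, 0x24]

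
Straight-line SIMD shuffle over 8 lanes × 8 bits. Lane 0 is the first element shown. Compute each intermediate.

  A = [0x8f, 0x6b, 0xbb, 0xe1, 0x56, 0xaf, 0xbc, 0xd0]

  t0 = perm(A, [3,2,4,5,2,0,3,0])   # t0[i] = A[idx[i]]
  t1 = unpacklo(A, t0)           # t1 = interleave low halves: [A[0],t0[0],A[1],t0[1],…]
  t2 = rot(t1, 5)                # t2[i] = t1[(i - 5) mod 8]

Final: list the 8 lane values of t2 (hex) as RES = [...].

RES = [ 0xbb  0xbb  0x56  0xe1  0xaf  0x8f  0xe1  0x6b ]

  t0: e1 bb 56 af bb 8f e1 8f
  t1: 8f e1 6b bb bb 56 e1 af
  t2: bb bb 56 e1 af 8f e1 6b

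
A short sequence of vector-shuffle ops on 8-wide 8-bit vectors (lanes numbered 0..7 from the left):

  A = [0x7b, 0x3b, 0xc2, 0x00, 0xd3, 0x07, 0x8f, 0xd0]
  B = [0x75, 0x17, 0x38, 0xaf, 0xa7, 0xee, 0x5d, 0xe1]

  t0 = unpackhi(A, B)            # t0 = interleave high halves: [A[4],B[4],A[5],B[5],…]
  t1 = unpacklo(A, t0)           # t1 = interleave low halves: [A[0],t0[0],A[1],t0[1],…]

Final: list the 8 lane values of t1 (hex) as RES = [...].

RES = [0x7b, 0xd3, 0x3b, 0xa7, 0xc2, 0x07, 0x00, 0xee]

t0 = [0xd3, 0xa7, 0x07, 0xee, 0x8f, 0x5d, 0xd0, 0xe1]
t1 = [0x7b, 0xd3, 0x3b, 0xa7, 0xc2, 0x07, 0x00, 0xee]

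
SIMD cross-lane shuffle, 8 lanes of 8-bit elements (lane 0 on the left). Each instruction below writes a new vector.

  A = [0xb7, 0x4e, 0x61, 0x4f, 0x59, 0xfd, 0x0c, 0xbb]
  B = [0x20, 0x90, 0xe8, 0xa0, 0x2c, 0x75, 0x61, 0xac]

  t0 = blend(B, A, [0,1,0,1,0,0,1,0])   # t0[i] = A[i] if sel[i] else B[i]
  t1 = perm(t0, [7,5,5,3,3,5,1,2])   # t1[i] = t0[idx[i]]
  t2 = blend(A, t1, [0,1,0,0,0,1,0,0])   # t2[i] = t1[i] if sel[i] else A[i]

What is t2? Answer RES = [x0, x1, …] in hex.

RES = [0xb7, 0x75, 0x61, 0x4f, 0x59, 0x75, 0x0c, 0xbb]

t0 = [0x20, 0x4e, 0xe8, 0x4f, 0x2c, 0x75, 0x0c, 0xac]
t1 = [0xac, 0x75, 0x75, 0x4f, 0x4f, 0x75, 0x4e, 0xe8]
t2 = [0xb7, 0x75, 0x61, 0x4f, 0x59, 0x75, 0x0c, 0xbb]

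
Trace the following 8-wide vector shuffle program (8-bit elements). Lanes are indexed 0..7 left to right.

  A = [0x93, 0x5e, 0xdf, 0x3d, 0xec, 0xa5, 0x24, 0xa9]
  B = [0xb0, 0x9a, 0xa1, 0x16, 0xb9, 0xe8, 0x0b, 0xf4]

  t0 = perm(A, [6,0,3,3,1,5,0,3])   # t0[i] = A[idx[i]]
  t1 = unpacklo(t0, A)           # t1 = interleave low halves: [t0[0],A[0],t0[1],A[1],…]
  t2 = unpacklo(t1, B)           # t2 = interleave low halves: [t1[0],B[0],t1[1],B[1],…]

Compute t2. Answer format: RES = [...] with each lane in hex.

RES = [ 0x24  0xb0  0x93  0x9a  0x93  0xa1  0x5e  0x16 ]

→ t0 |24|93|3d|3d|5e|a5|93|3d|
→ t1 |24|93|93|5e|3d|df|3d|3d|
→ t2 |24|b0|93|9a|93|a1|5e|16|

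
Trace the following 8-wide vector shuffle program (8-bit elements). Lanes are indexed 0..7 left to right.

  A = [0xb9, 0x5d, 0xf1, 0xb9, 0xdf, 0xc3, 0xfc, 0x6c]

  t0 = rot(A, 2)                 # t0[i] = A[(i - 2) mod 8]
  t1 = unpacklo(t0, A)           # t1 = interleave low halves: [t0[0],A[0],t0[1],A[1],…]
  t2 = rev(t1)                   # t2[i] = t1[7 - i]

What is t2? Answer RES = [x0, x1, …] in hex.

RES = [ 0xb9  0x5d  0xf1  0xb9  0x5d  0x6c  0xb9  0xfc ]

  t0: fc 6c b9 5d f1 b9 df c3
  t1: fc b9 6c 5d b9 f1 5d b9
  t2: b9 5d f1 b9 5d 6c b9 fc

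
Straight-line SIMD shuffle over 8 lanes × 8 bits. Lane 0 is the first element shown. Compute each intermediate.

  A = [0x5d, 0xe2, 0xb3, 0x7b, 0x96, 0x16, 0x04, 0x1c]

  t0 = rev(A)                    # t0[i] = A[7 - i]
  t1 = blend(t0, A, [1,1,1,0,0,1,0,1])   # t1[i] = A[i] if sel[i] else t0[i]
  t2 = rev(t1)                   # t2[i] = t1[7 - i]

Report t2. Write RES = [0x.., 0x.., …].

  t0: 1c 04 16 96 7b b3 e2 5d
  t1: 5d e2 b3 96 7b 16 e2 1c
  t2: 1c e2 16 7b 96 b3 e2 5d

RES = [ 0x1c  0xe2  0x16  0x7b  0x96  0xb3  0xe2  0x5d ]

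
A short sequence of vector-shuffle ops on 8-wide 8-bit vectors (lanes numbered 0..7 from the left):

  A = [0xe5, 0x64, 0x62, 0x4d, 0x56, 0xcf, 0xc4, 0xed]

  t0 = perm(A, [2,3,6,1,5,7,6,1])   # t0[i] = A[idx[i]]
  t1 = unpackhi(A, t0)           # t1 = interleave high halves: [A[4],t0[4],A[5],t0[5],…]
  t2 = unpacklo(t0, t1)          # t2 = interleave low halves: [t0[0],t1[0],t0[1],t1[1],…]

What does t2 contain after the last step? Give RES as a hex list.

  t0: 62 4d c4 64 cf ed c4 64
  t1: 56 cf cf ed c4 c4 ed 64
  t2: 62 56 4d cf c4 cf 64 ed

RES = [0x62, 0x56, 0x4d, 0xcf, 0xc4, 0xcf, 0x64, 0xed]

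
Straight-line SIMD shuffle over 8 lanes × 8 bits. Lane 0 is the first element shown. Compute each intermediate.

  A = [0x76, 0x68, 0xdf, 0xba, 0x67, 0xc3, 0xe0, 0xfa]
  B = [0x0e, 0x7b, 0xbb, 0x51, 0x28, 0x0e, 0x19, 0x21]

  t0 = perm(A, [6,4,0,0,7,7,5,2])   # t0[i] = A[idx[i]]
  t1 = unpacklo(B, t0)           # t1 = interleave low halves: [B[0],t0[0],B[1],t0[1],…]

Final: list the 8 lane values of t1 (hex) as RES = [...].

RES = [0x0e, 0xe0, 0x7b, 0x67, 0xbb, 0x76, 0x51, 0x76]

→ t0 |e0|67|76|76|fa|fa|c3|df|
→ t1 |0e|e0|7b|67|bb|76|51|76|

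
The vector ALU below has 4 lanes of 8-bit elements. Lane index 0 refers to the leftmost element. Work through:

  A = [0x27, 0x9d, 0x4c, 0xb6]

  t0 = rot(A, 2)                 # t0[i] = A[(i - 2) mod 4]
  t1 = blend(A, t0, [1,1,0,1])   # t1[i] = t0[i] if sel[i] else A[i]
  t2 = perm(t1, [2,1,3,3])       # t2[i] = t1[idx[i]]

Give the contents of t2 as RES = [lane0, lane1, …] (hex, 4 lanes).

t0 = [0x4c, 0xb6, 0x27, 0x9d]
t1 = [0x4c, 0xb6, 0x4c, 0x9d]
t2 = [0x4c, 0xb6, 0x9d, 0x9d]

RES = [0x4c, 0xb6, 0x9d, 0x9d]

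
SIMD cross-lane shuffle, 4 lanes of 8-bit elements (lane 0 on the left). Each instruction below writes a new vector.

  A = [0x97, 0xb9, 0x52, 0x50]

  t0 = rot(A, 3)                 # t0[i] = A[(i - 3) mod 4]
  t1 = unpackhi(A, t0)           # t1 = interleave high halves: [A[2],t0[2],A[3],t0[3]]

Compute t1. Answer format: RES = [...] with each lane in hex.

RES = [ 0x52  0x50  0x50  0x97 ]

  t0: b9 52 50 97
  t1: 52 50 50 97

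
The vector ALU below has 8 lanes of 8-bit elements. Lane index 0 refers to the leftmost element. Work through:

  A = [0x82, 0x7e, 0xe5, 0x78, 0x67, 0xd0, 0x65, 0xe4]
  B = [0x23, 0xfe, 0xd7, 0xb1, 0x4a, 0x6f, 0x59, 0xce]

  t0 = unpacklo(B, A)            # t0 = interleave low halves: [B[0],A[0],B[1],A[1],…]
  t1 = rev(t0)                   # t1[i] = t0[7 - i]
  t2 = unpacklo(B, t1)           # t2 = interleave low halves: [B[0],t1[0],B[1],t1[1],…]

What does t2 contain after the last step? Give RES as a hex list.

→ t0 |23|82|fe|7e|d7|e5|b1|78|
→ t1 |78|b1|e5|d7|7e|fe|82|23|
→ t2 |23|78|fe|b1|d7|e5|b1|d7|

RES = [0x23, 0x78, 0xfe, 0xb1, 0xd7, 0xe5, 0xb1, 0xd7]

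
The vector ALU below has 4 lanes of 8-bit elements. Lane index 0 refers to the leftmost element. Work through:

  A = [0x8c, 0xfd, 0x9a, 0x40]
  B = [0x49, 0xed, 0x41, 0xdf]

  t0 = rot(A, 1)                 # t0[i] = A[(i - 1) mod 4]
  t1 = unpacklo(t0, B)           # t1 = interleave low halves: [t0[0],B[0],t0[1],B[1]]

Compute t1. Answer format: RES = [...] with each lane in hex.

RES = [0x40, 0x49, 0x8c, 0xed]

  t0: 40 8c fd 9a
  t1: 40 49 8c ed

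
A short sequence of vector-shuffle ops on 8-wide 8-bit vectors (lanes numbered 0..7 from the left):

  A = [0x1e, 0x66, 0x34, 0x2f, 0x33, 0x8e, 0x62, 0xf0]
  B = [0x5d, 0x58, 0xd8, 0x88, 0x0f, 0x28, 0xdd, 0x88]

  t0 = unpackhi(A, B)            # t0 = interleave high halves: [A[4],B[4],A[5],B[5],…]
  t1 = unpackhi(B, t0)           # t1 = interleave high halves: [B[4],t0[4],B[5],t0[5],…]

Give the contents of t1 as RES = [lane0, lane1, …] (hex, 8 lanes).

RES = [0x0f, 0x62, 0x28, 0xdd, 0xdd, 0xf0, 0x88, 0x88]

  t0: 33 0f 8e 28 62 dd f0 88
  t1: 0f 62 28 dd dd f0 88 88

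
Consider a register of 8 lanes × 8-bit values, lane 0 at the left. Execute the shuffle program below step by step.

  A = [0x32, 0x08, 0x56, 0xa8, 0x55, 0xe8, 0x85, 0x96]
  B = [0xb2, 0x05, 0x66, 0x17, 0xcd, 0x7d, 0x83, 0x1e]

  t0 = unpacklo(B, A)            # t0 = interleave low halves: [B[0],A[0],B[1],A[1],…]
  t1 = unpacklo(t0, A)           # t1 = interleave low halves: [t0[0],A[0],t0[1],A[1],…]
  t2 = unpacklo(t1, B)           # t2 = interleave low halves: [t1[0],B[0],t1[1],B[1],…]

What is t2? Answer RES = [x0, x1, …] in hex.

RES = [ 0xb2  0xb2  0x32  0x05  0x32  0x66  0x08  0x17 ]

t0 = [0xb2, 0x32, 0x05, 0x08, 0x66, 0x56, 0x17, 0xa8]
t1 = [0xb2, 0x32, 0x32, 0x08, 0x05, 0x56, 0x08, 0xa8]
t2 = [0xb2, 0xb2, 0x32, 0x05, 0x32, 0x66, 0x08, 0x17]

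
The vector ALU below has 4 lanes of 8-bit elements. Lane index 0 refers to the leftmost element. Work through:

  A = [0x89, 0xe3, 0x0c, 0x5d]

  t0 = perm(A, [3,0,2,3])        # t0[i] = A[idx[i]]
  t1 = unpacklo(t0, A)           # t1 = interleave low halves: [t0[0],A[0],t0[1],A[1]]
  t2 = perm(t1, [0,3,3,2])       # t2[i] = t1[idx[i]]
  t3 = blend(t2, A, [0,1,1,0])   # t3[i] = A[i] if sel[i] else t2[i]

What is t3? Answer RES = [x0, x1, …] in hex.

→ t0 |5d|89|0c|5d|
→ t1 |5d|89|89|e3|
→ t2 |5d|e3|e3|89|
→ t3 |5d|e3|0c|89|

RES = [ 0x5d  0xe3  0x0c  0x89 ]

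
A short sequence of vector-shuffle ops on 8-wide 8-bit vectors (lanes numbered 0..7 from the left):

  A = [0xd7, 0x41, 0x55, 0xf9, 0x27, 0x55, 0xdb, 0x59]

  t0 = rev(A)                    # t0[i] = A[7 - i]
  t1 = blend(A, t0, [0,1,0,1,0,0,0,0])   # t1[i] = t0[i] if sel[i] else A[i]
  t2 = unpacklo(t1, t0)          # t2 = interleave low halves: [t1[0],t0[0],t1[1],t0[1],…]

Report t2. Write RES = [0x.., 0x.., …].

RES = [0xd7, 0x59, 0xdb, 0xdb, 0x55, 0x55, 0x27, 0x27]

  t0: 59 db 55 27 f9 55 41 d7
  t1: d7 db 55 27 27 55 db 59
  t2: d7 59 db db 55 55 27 27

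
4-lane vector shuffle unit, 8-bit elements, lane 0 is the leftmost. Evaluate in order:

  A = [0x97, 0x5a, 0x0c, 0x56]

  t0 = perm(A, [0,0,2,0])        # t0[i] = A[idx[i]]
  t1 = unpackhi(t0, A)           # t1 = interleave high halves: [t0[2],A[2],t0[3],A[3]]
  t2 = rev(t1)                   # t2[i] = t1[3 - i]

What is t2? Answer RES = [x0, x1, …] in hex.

  t0: 97 97 0c 97
  t1: 0c 0c 97 56
  t2: 56 97 0c 0c

RES = [0x56, 0x97, 0x0c, 0x0c]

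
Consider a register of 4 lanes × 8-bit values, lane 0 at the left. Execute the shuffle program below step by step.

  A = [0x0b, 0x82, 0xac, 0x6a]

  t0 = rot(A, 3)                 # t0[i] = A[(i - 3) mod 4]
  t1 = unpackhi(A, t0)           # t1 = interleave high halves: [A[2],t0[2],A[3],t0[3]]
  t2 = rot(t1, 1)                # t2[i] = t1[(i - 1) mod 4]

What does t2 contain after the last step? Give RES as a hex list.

t0 = [0x82, 0xac, 0x6a, 0x0b]
t1 = [0xac, 0x6a, 0x6a, 0x0b]
t2 = [0x0b, 0xac, 0x6a, 0x6a]

RES = [0x0b, 0xac, 0x6a, 0x6a]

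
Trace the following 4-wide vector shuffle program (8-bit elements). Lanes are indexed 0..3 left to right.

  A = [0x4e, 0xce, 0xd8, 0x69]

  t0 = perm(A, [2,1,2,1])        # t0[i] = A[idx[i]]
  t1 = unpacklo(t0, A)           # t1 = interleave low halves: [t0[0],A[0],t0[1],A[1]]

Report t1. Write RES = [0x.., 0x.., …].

→ t0 |d8|ce|d8|ce|
→ t1 |d8|4e|ce|ce|

RES = [0xd8, 0x4e, 0xce, 0xce]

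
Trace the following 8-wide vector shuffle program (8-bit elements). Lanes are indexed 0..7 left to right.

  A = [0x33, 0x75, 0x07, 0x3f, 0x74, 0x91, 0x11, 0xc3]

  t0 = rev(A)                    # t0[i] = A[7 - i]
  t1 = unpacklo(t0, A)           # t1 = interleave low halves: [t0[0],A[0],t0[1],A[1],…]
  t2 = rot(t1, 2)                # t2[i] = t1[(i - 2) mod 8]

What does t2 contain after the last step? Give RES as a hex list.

→ t0 |c3|11|91|74|3f|07|75|33|
→ t1 |c3|33|11|75|91|07|74|3f|
→ t2 |74|3f|c3|33|11|75|91|07|

RES = [ 0x74  0x3f  0xc3  0x33  0x11  0x75  0x91  0x07 ]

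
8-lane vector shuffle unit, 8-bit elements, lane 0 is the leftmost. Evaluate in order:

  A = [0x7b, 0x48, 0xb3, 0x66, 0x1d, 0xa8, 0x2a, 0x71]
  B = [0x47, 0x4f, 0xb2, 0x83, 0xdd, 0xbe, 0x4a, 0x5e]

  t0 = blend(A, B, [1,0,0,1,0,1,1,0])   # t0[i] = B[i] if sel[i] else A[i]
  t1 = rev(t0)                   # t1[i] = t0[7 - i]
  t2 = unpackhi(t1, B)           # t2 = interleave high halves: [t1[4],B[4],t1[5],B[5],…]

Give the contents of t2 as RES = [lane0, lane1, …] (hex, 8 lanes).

→ t0 |47|48|b3|83|1d|be|4a|71|
→ t1 |71|4a|be|1d|83|b3|48|47|
→ t2 |83|dd|b3|be|48|4a|47|5e|

RES = [ 0x83  0xdd  0xb3  0xbe  0x48  0x4a  0x47  0x5e ]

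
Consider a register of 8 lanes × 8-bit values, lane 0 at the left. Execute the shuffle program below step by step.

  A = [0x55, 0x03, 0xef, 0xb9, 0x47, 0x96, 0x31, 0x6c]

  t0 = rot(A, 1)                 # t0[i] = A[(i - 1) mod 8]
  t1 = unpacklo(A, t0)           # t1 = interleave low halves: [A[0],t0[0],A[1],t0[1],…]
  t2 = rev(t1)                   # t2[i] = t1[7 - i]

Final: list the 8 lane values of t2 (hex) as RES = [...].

  t0: 6c 55 03 ef b9 47 96 31
  t1: 55 6c 03 55 ef 03 b9 ef
  t2: ef b9 03 ef 55 03 6c 55

RES = [0xef, 0xb9, 0x03, 0xef, 0x55, 0x03, 0x6c, 0x55]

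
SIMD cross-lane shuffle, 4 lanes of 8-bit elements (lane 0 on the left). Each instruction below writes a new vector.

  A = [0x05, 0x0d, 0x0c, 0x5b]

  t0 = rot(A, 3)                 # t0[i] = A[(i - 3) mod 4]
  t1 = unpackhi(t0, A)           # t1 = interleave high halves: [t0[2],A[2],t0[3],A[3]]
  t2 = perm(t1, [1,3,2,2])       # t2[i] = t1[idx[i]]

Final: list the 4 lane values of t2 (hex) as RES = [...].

RES = [ 0x0c  0x5b  0x05  0x05 ]

→ t0 |0d|0c|5b|05|
→ t1 |5b|0c|05|5b|
→ t2 |0c|5b|05|05|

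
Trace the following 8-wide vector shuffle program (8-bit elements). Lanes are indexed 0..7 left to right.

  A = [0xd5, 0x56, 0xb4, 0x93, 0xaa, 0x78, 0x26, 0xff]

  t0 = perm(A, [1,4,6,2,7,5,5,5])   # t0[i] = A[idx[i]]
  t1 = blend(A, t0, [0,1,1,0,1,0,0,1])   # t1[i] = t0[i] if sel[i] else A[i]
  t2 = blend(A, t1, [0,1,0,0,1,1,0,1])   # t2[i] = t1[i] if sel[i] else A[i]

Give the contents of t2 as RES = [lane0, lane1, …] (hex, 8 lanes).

  t0: 56 aa 26 b4 ff 78 78 78
  t1: d5 aa 26 93 ff 78 26 78
  t2: d5 aa b4 93 ff 78 26 78

RES = [ 0xd5  0xaa  0xb4  0x93  0xff  0x78  0x26  0x78 ]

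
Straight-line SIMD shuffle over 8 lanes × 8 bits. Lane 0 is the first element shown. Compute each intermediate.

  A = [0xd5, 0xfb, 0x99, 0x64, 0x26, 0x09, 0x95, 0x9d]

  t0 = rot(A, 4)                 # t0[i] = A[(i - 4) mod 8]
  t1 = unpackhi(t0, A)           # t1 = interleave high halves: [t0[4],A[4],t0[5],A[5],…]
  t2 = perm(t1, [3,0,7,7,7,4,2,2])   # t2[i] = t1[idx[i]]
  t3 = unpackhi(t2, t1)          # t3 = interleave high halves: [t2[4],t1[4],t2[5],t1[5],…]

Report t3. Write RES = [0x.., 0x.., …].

  t0: 26 09 95 9d d5 fb 99 64
  t1: d5 26 fb 09 99 95 64 9d
  t2: 09 d5 9d 9d 9d 99 fb fb
  t3: 9d 99 99 95 fb 64 fb 9d

RES = [ 0x9d  0x99  0x99  0x95  0xfb  0x64  0xfb  0x9d ]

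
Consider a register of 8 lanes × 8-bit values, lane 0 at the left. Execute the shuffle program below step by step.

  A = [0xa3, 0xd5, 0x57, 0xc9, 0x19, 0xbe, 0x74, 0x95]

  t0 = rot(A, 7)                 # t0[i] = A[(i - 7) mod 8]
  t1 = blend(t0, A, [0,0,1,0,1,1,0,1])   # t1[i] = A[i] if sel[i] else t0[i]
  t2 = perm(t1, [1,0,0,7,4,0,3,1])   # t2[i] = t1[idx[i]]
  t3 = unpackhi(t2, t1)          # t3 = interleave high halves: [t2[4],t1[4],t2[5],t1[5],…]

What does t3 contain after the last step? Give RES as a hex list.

t0 = [0xd5, 0x57, 0xc9, 0x19, 0xbe, 0x74, 0x95, 0xa3]
t1 = [0xd5, 0x57, 0x57, 0x19, 0x19, 0xbe, 0x95, 0x95]
t2 = [0x57, 0xd5, 0xd5, 0x95, 0x19, 0xd5, 0x19, 0x57]
t3 = [0x19, 0x19, 0xd5, 0xbe, 0x19, 0x95, 0x57, 0x95]

RES = [0x19, 0x19, 0xd5, 0xbe, 0x19, 0x95, 0x57, 0x95]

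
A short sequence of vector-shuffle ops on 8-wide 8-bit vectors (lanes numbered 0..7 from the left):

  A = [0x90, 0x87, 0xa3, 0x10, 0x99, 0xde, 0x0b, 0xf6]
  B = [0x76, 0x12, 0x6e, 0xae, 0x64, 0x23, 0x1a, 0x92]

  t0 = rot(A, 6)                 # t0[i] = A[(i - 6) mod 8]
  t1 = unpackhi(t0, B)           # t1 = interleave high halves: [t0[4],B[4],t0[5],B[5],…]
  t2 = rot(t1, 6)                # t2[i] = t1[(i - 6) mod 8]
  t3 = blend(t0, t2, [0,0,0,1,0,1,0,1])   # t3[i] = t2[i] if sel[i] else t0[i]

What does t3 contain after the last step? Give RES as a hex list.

→ t0 |a3|10|99|de|0b|f6|90|87|
→ t1 |0b|64|f6|23|90|1a|87|92|
→ t2 |f6|23|90|1a|87|92|0b|64|
→ t3 |a3|10|99|1a|0b|92|90|64|

RES = [0xa3, 0x10, 0x99, 0x1a, 0x0b, 0x92, 0x90, 0x64]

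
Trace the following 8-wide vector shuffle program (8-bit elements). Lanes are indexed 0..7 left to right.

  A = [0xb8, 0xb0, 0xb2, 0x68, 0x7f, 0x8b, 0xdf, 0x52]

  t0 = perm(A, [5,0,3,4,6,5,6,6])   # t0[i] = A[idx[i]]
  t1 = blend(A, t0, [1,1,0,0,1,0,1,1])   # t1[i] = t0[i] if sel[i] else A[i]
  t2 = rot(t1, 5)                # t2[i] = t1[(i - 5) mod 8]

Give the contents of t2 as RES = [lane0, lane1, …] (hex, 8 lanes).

RES = [ 0x68  0xdf  0x8b  0xdf  0xdf  0x8b  0xb8  0xb2 ]

t0 = [0x8b, 0xb8, 0x68, 0x7f, 0xdf, 0x8b, 0xdf, 0xdf]
t1 = [0x8b, 0xb8, 0xb2, 0x68, 0xdf, 0x8b, 0xdf, 0xdf]
t2 = [0x68, 0xdf, 0x8b, 0xdf, 0xdf, 0x8b, 0xb8, 0xb2]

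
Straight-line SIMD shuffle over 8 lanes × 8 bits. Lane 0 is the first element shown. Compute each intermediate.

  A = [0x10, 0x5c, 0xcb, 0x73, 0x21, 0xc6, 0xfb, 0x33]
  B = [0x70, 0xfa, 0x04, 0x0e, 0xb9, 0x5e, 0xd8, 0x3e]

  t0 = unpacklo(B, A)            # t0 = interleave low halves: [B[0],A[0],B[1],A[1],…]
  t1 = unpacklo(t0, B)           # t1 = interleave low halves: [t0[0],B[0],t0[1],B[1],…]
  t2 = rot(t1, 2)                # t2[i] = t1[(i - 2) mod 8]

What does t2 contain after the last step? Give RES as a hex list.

  t0: 70 10 fa 5c 04 cb 0e 73
  t1: 70 70 10 fa fa 04 5c 0e
  t2: 5c 0e 70 70 10 fa fa 04

RES = [ 0x5c  0x0e  0x70  0x70  0x10  0xfa  0xfa  0x04 ]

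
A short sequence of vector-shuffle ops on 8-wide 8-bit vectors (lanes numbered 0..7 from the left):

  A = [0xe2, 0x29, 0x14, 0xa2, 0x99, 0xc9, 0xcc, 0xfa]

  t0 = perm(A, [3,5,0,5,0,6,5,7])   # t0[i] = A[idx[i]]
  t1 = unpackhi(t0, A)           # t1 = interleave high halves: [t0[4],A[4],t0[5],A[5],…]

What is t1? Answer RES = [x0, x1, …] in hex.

RES = [ 0xe2  0x99  0xcc  0xc9  0xc9  0xcc  0xfa  0xfa ]

  t0: a2 c9 e2 c9 e2 cc c9 fa
  t1: e2 99 cc c9 c9 cc fa fa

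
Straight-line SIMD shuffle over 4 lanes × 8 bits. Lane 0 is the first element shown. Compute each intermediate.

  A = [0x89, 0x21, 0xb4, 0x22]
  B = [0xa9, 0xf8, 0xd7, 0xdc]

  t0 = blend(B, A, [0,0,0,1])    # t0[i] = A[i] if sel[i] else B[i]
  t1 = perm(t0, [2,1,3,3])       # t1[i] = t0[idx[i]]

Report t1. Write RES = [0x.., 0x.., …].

RES = [ 0xd7  0xf8  0x22  0x22 ]

→ t0 |a9|f8|d7|22|
→ t1 |d7|f8|22|22|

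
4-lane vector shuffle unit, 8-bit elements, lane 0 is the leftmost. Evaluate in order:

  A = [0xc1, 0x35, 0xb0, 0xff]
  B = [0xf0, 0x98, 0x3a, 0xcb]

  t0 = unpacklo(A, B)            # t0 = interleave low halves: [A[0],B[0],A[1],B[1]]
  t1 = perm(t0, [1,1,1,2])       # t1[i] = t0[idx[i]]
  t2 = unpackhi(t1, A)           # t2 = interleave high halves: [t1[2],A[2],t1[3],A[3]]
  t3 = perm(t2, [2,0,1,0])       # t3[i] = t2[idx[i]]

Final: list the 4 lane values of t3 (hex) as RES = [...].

RES = [ 0x35  0xf0  0xb0  0xf0 ]

→ t0 |c1|f0|35|98|
→ t1 |f0|f0|f0|35|
→ t2 |f0|b0|35|ff|
→ t3 |35|f0|b0|f0|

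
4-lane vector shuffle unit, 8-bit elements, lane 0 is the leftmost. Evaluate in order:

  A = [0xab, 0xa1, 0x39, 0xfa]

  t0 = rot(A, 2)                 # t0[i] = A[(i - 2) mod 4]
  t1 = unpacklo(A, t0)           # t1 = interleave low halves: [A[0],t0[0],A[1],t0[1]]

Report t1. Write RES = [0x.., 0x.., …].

RES = [0xab, 0x39, 0xa1, 0xfa]

→ t0 |39|fa|ab|a1|
→ t1 |ab|39|a1|fa|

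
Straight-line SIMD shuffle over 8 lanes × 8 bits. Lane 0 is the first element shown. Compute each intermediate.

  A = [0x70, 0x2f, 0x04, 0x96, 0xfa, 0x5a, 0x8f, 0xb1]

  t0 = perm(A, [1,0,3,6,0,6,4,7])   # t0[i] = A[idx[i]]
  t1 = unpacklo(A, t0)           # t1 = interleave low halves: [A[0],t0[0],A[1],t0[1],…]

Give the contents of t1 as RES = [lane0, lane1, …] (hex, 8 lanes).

RES = [ 0x70  0x2f  0x2f  0x70  0x04  0x96  0x96  0x8f ]

t0 = [0x2f, 0x70, 0x96, 0x8f, 0x70, 0x8f, 0xfa, 0xb1]
t1 = [0x70, 0x2f, 0x2f, 0x70, 0x04, 0x96, 0x96, 0x8f]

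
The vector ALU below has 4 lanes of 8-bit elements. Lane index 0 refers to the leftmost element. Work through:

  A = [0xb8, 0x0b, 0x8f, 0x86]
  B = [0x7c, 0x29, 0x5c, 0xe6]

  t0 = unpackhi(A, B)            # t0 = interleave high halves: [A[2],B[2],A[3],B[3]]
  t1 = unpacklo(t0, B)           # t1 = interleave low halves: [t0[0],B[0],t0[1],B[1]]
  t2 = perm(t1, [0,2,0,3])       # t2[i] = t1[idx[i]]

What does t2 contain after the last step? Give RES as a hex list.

  t0: 8f 5c 86 e6
  t1: 8f 7c 5c 29
  t2: 8f 5c 8f 29

RES = [ 0x8f  0x5c  0x8f  0x29 ]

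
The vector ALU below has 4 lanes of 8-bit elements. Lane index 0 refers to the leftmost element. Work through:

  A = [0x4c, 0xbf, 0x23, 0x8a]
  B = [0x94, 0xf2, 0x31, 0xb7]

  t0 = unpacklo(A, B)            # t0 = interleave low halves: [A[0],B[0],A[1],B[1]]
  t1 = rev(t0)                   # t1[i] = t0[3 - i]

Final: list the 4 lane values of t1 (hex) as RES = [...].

RES = [0xf2, 0xbf, 0x94, 0x4c]

  t0: 4c 94 bf f2
  t1: f2 bf 94 4c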